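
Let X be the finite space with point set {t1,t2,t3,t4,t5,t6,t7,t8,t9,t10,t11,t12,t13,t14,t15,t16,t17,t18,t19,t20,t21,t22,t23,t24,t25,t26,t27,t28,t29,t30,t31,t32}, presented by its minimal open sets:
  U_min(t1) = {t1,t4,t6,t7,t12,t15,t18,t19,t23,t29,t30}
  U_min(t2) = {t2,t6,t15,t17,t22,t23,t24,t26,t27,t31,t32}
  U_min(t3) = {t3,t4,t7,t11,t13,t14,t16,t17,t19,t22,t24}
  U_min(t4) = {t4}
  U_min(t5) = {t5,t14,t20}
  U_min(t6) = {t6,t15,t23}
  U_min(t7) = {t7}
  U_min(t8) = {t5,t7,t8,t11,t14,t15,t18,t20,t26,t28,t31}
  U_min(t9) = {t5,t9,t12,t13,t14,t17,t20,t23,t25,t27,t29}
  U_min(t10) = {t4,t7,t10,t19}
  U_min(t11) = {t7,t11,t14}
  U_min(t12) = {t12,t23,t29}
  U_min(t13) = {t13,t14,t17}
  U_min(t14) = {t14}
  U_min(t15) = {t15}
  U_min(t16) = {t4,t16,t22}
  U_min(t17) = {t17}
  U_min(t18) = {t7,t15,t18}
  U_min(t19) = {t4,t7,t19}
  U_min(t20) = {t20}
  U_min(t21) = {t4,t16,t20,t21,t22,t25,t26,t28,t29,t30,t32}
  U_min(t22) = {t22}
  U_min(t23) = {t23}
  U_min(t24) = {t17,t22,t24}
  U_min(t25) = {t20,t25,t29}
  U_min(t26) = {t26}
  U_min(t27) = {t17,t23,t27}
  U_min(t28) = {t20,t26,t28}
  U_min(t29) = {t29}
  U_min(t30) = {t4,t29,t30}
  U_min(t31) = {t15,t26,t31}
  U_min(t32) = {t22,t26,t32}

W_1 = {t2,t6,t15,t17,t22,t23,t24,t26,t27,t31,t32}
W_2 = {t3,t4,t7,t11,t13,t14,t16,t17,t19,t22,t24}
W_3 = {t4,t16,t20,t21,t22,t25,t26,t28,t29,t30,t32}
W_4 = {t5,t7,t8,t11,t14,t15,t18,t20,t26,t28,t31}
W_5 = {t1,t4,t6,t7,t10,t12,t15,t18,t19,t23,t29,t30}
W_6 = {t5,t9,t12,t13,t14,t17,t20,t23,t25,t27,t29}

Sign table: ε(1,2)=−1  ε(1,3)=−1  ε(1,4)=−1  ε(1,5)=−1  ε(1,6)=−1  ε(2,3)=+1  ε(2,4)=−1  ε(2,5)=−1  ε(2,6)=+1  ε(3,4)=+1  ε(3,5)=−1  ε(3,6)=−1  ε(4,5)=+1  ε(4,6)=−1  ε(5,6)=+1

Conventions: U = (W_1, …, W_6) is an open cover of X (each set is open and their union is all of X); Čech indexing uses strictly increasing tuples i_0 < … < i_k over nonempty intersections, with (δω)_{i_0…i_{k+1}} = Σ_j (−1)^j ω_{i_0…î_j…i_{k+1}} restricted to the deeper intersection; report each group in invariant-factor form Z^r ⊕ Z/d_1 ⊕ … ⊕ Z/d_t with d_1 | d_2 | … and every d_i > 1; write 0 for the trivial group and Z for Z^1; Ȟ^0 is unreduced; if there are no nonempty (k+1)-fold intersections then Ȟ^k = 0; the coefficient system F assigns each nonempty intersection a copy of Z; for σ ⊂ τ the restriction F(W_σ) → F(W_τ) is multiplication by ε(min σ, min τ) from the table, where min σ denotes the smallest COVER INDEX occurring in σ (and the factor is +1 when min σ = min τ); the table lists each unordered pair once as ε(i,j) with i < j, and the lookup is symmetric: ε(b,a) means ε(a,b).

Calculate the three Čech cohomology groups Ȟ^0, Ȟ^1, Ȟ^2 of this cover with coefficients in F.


nonempty intersections:
  W12={t17,t22,t24} W13={t22,t26,t32} W14={t15,t26,t31} W15={t6,t15,t23} W16={t17,t23,t27} W23={t4,t16,t22} W24={t7,t11,t14} W25={t4,t7,t19} W26={t13,t14,t17} W34={t20,t26,t28} W35={t4,t29,t30} W36={t20,t25,t29} W45={t7,t15,t18} W46={t5,t14,t20} W56={t12,t23,t29}
  W123={t22} W126={t17} W134={t26} W145={t15} W156={t23} W235={t4} W245={t7} W246={t14} W346={t20} W356={t29}
C dims 6,15,10; δ0: rk 6, SNF 1^5·2; δ1: rk 9, SNF 1^9
Ȟ^0: (6−6)−0=0 ⇒ 0
Ȟ^1: (15−9)−6=0 plus torsion [2] ⇒ Z/2
Ȟ^2: (10−0)−9=1 ⇒ Z

Ȟ^0 ≅ 0, Ȟ^1 ≅ Z/2 and Ȟ^2 ≅ Z


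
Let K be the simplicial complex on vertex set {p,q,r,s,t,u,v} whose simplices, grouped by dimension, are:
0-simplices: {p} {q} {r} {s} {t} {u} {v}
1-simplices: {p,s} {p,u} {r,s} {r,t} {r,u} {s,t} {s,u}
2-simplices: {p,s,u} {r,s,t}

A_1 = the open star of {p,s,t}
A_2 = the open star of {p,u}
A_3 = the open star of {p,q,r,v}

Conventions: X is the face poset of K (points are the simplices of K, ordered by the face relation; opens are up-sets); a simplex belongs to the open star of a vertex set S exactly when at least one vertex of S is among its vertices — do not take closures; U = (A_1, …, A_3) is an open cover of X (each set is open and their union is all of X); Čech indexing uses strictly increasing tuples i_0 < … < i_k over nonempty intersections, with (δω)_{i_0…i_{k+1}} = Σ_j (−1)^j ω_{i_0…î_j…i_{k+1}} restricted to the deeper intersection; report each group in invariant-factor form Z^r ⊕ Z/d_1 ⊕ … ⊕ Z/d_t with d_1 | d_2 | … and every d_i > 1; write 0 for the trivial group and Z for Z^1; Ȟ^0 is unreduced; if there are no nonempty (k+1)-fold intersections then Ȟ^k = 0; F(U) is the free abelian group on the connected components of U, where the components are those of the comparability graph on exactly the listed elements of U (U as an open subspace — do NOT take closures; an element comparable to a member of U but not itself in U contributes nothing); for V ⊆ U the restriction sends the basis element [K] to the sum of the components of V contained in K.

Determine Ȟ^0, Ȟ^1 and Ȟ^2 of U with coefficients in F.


nerve simplices:
  A1={{p},{s},{t},{p,s},{p,u},{r,s},{r,t},{s,t},{s,u},{p,s,u},{r,s,t}} A2={{p},{u},{p,s},{p,u},{r,u},{s,u},{p,s,u}} A3={{p},{q},{r},{v},{p,s},{p,u},{r,s},{r,t},{r,u},{p,s,u},{r,s,t}}
  A12={{p},{p,s},{p,u},{s,u},{p,s,u}} A13={{p},{p,s},{p,u},{r,s},{r,t},{p,s,u},{r,s,t}} A23={{p},{p,s},{p,u},{r,u},{p,s,u}}
  A123={{p},{p,s},{p,u},{p,s,u}}
components per intersection:
  A1: {{p},{s},{t},{p,s},{p,u},{r,s},{r,t},{s,t},{s,u},{p,s,u},{r,s,t}}
  A2: {{p},{u},{p,s},{p,u},{r,u},{s,u},{p,s,u}}
  A3: {{p},{p,s},{p,u},{p,s,u}} {{q}} {{r},{r,s},{r,t},{r,u},{r,s,t}} {{v}}
  A12: {{p},{p,s},{p,u},{s,u},{p,s,u}}
  A13: {{p},{p,s},{p,u},{p,s,u}} {{r,s},{r,t},{r,s,t}}
  A23: {{p},{p,s},{p,u},{p,s,u}} {{r,u}}
  A123: {{p},{p,s},{p,u},{p,s,u}}
C dims 6,5,1; δ0: rk 3, SNF 1^3; δ1: rk 1, SNF 1^1
degree 0: 6−3−0 = 3 → Ȟ^0 ≅ Z^3
degree 1: 5−1−3 = 1 → Ȟ^1 ≅ Z
degree 2: 1−0−1 = 0 → Ȟ^2 ≅ 0

Ȟ^0 = Z^3, Ȟ^1 = Z and Ȟ^2 = 0


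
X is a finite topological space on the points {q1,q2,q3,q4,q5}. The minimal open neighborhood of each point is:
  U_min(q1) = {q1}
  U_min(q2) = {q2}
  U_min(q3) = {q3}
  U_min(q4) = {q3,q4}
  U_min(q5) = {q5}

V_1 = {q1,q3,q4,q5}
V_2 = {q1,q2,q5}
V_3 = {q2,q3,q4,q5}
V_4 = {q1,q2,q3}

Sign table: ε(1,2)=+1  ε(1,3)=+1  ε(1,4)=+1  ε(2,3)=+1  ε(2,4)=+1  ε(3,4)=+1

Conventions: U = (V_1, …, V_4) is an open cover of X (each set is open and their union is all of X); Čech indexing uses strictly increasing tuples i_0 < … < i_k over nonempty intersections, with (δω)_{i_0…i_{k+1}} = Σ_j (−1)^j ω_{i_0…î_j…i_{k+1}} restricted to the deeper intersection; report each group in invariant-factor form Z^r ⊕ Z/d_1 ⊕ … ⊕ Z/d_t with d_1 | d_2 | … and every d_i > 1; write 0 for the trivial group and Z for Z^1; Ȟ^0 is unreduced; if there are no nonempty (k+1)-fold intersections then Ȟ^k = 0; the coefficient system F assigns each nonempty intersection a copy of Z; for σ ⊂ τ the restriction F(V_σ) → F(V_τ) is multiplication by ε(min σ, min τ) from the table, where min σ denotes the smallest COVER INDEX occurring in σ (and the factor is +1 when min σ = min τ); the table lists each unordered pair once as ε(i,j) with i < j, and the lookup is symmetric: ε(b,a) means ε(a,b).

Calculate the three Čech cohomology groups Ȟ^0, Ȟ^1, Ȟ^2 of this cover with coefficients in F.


Ȟ^0 ≅ Z, Ȟ^1 ≅ 0, Ȟ^2 ≅ Z

cover nerve:
  V12={q1,q5} V13={q3,q4,q5} V14={q1,q3} V23={q2,q5} V24={q1,q2} V34={q2,q3}
  V123={q5} V124={q1} V134={q3} V234={q2}
C dims 4,6,4; δ0: rk 3, SNF 1^3; δ1: rk 3, SNF 1^3
Ȟ^0: (4−3)−0=1 ⇒ Z
Ȟ^1: (6−3)−3=0 ⇒ 0
Ȟ^2: (4−0)−3=1 ⇒ Z


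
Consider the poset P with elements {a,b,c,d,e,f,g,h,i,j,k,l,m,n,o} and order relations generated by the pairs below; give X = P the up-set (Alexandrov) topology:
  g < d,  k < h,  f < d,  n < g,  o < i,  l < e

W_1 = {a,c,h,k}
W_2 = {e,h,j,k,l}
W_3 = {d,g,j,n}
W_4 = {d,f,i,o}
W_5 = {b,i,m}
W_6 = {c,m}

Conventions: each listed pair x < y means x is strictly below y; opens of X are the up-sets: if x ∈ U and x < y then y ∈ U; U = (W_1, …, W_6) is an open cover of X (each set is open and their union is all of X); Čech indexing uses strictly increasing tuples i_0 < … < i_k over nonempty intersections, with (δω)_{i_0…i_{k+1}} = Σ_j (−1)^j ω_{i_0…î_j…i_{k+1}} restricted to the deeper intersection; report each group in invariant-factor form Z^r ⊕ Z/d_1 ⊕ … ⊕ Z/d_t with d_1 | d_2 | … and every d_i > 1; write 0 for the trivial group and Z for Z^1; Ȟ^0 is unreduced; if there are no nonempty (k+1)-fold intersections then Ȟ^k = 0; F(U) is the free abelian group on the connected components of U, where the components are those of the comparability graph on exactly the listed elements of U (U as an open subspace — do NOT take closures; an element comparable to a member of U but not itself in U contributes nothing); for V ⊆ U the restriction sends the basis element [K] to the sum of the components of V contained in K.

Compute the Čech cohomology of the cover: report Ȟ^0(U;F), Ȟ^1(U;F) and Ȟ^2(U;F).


cover nerve:
  W12={h,k} W16={c} W23={j} W34={d} W45={i} W56={m}
components per intersection:
  W1: {a} {c} {h,k}
  W2: {e,l} {h,k} {j}
  W3: {d,g,n} {j}
  W4: {d,f} {i,o}
  W5: {b} {i} {m}
  W6: {c} {m}
  W12: {h,k}
  W16: {c}
  W23: {j}
  W34: {d}
  W45: {i}
  W56: {m}
C dims 15,6; δ0: rk 6, SNF 1^6
Ȟ^0: (15−6)−0=9 ⇒ Z^9
Ȟ^1: (6−0)−6=0 ⇒ 0
Ȟ^2: (0−0)−0=0 ⇒ 0

Ȟ^0 = Z^9, Ȟ^1 = 0 and Ȟ^2 = 0


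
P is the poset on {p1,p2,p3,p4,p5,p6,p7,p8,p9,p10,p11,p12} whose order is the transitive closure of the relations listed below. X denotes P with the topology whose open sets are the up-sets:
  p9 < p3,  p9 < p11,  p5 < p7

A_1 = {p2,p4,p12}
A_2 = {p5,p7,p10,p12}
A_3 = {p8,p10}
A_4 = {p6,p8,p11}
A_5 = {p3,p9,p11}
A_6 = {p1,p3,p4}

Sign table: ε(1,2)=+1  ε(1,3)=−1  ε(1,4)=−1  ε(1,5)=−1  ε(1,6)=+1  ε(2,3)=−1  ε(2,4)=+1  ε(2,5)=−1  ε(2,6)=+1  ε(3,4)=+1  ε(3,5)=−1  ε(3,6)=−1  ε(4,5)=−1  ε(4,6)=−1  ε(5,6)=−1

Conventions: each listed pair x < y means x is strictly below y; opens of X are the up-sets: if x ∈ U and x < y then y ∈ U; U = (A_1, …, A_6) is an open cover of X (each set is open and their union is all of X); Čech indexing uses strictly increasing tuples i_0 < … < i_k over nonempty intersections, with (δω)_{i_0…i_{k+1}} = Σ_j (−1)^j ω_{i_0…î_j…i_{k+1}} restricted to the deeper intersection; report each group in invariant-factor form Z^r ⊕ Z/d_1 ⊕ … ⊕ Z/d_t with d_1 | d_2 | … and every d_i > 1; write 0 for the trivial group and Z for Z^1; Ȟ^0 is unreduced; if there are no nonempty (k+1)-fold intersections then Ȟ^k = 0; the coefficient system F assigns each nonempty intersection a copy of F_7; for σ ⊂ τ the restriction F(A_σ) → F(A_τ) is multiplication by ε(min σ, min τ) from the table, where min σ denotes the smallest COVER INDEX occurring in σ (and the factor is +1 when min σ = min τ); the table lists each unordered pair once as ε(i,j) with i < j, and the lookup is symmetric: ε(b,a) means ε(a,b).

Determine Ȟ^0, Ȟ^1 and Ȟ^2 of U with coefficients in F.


intersection data:
  A12={p12} A16={p4} A23={p10} A34={p8} A45={p11} A56={p3}
C dims 6,6; δ0: rk_F7 6
Ȟ^0 = (6 − 6) − 0 = 0, so Ȟ^0 ≅ 0
Ȟ^1 = (6 − 0) − 6 = 0, so Ȟ^1 ≅ 0
Ȟ^2 = (0 − 0) − 0 = 0, so Ȟ^2 ≅ 0

Ȟ^0 ≅ 0; Ȟ^1 ≅ 0; Ȟ^2 ≅ 0


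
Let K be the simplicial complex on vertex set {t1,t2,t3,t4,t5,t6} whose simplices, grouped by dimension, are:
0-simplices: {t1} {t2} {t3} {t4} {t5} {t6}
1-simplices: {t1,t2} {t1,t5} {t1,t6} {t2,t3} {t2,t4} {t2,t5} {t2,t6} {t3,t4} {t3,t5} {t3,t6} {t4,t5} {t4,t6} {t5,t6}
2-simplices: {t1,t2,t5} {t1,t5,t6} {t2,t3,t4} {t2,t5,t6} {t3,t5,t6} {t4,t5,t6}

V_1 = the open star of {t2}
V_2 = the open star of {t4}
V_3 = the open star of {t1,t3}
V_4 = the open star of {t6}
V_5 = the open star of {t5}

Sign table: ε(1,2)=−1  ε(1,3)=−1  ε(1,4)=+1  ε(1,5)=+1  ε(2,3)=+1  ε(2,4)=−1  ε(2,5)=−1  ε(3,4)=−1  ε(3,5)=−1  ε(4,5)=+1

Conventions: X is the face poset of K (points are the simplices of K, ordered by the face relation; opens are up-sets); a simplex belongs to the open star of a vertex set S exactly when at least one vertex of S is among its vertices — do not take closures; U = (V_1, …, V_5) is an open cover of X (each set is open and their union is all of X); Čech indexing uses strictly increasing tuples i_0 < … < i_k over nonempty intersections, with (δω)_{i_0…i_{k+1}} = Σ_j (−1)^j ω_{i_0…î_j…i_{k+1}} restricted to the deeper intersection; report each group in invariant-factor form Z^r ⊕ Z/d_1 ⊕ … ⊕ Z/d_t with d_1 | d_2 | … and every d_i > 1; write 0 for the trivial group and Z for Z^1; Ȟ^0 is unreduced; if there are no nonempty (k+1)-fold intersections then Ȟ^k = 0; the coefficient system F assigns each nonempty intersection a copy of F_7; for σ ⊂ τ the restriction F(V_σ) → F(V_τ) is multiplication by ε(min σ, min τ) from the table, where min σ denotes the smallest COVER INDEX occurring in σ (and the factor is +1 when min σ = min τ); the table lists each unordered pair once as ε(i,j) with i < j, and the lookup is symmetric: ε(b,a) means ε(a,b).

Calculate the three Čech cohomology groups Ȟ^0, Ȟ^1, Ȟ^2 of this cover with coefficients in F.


Ȟ^0 = Z/7,  Ȟ^1 = Z/7,  Ȟ^2 = 0

nonempty overlaps:
  V1={{t2},{t1,t2},{t2,t3},{t2,t4},{t2,t5},{t2,t6},{t1,t2,t5},{t2,t3,t4},{t2,t5,t6}} V2={{t4},{t2,t4},{t3,t4},{t4,t5},{t4,t6},{t2,t3,t4},{t4,t5,t6}} V3={{t1},{t3},{t1,t2},{t1,t5},{t1,t6},{t2,t3},{t3,t4},{t3,t5},{t3,t6},{t1,t2,t5},{t1,t5,t6},{t2,t3,t4},{t3,t5,t6}} V4={{t6},{t1,t6},{t2,t6},{t3,t6},{t4,t6},{t5,t6},{t1,t5,t6},{t2,t5,t6},{t3,t5,t6},{t4,t5,t6}} V5={{t5},{t1,t5},{t2,t5},{t3,t5},{t4,t5},{t5,t6},{t1,t2,t5},{t1,t5,t6},{t2,t5,t6},{t3,t5,t6},{t4,t5,t6}}
  V12={{t2,t4},{t2,t3,t4}} V13={{t1,t2},{t2,t3},{t1,t2,t5},{t2,t3,t4}} V14={{t2,t6},{t2,t5,t6}} V15={{t2,t5},{t1,t2,t5},{t2,t5,t6}} V23={{t3,t4},{t2,t3,t4}} V24={{t4,t6},{t4,t5,t6}} V25={{t4,t5},{t4,t5,t6}} V34={{t1,t6},{t3,t6},{t1,t5,t6},{t3,t5,t6}} V35={{t1,t5},{t3,t5},{t1,t2,t5},{t1,t5,t6},{t3,t5,t6}} V45={{t5,t6},{t1,t5,t6},{t2,t5,t6},{t3,t5,t6},{t4,t5,t6}}
  V123={{t2,t3,t4}} V135={{t1,t2,t5}} V145={{t2,t5,t6}} V245={{t4,t5,t6}} V345={{t1,t5,t6},{t3,t5,t6}}
C dims 5,10,5; δ0: rk_F7 4; δ1: rk_F7 5
degree 0: 5−4−0 = 1 → Ȟ^0 ≅ Z/7
degree 1: 10−5−4 = 1 → Ȟ^1 ≅ Z/7
degree 2: 5−0−5 = 0 → Ȟ^2 ≅ 0


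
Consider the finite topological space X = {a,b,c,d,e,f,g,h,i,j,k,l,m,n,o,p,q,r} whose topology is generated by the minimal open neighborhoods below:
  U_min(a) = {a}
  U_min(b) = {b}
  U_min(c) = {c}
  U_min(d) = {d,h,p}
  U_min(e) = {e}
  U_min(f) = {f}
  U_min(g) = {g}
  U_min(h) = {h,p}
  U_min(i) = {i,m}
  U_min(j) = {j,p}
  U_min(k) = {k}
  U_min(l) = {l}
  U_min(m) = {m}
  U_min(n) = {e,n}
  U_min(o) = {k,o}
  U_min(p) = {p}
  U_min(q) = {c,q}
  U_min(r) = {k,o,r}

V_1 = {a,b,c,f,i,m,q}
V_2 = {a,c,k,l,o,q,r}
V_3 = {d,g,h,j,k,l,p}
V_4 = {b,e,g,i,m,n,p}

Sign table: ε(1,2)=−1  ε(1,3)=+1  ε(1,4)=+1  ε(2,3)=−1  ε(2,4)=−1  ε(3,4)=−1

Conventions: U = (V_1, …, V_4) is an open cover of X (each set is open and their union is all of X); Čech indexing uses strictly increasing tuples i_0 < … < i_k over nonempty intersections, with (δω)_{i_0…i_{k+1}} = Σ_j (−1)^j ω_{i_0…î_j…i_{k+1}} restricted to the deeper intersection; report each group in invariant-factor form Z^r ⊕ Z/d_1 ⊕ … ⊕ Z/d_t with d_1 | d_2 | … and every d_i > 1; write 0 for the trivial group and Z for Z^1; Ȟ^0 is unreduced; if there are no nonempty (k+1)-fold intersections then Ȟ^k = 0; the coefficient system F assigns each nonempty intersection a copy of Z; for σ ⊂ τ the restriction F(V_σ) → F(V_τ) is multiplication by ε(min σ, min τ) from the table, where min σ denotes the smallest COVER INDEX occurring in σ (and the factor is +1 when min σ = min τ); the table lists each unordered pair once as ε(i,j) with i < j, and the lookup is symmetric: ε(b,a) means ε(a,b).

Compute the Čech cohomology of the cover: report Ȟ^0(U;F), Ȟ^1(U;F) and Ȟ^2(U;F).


Ȟ^0(U;F) ≅ 0,  Ȟ^1(U;F) ≅ Z/2,  Ȟ^2(U;F) ≅ 0

cover nerve:
  V12={a,c,q} V14={b,i,m} V23={k,l} V34={g,p}
C dims 4,4; δ0: rk 4, SNF 1^3·2
Ȟ^0: (4−4)−0=0 ⇒ 0
Ȟ^1: (4−0)−4=0 plus torsion [2] ⇒ Z/2
Ȟ^2: (0−0)−0=0 ⇒ 0


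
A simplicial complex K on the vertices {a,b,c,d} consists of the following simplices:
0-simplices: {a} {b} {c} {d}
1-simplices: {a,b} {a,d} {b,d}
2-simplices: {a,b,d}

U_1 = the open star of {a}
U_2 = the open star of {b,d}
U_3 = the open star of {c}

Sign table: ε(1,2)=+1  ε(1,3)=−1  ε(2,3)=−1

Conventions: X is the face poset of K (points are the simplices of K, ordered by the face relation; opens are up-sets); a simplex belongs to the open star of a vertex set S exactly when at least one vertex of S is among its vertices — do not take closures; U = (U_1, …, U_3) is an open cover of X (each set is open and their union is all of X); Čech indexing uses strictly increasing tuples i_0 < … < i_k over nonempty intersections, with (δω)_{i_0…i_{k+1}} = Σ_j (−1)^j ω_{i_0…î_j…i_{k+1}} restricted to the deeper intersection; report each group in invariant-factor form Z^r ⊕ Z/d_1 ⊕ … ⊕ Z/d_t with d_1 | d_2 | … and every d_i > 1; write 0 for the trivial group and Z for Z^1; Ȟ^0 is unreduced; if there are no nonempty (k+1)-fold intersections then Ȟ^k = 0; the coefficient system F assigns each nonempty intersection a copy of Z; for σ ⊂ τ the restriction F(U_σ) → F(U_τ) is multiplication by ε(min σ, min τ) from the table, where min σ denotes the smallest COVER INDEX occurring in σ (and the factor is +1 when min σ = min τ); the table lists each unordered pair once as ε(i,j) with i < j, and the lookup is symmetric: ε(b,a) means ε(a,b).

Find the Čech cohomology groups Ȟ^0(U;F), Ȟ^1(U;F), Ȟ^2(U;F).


Ȟ^0(U;F) ≅ Z^2,  Ȟ^1(U;F) ≅ 0,  Ȟ^2(U;F) ≅ 0

cover nerve:
  U1={{a},{a,b},{a,d},{a,b,d}} U2={{b},{d},{a,b},{a,d},{b,d},{a,b,d}} U3={{c}}
  U12={{a,b},{a,d},{a,b,d}}
C dims 3,1; δ0: rk 1, SNF 1^1
Ȟ^0: (3−1)−0=2 ⇒ Z^2
Ȟ^1: (1−0)−1=0 ⇒ 0
Ȟ^2: (0−0)−0=0 ⇒ 0


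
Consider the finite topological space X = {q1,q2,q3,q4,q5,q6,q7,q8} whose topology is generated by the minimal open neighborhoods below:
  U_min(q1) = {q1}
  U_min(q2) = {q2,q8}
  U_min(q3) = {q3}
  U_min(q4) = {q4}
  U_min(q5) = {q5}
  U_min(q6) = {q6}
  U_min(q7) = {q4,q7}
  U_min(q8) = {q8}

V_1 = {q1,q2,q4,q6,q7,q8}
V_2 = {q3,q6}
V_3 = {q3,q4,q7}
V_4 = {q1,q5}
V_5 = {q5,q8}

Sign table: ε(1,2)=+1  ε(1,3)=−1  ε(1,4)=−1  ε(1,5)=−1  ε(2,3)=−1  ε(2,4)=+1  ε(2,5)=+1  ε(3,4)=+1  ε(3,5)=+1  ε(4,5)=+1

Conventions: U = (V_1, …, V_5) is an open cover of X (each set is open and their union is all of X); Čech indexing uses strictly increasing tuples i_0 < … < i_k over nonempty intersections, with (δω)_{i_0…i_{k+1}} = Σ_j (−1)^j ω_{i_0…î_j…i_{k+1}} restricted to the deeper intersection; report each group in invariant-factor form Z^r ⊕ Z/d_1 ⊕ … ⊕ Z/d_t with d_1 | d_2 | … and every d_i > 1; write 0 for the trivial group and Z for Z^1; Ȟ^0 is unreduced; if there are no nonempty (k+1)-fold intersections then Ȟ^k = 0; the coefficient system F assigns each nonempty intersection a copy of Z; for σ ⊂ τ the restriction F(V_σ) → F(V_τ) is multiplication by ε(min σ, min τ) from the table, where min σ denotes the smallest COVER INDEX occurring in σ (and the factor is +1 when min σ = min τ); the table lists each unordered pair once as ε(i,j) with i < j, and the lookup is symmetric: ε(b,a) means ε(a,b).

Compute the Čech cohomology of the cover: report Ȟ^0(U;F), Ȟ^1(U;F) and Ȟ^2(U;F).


Ȟ^0 = Z, Ȟ^1 = Z^2 and Ȟ^2 = 0

cover nerve:
  V12={q6} V13={q4,q7} V14={q1} V15={q8} V23={q3} V45={q5}
C dims 5,6; δ0: rk 4, SNF 1^4
Ȟ^0: (5−4)−0=1 ⇒ Z
Ȟ^1: (6−0)−4=2 ⇒ Z^2
Ȟ^2: (0−0)−0=0 ⇒ 0


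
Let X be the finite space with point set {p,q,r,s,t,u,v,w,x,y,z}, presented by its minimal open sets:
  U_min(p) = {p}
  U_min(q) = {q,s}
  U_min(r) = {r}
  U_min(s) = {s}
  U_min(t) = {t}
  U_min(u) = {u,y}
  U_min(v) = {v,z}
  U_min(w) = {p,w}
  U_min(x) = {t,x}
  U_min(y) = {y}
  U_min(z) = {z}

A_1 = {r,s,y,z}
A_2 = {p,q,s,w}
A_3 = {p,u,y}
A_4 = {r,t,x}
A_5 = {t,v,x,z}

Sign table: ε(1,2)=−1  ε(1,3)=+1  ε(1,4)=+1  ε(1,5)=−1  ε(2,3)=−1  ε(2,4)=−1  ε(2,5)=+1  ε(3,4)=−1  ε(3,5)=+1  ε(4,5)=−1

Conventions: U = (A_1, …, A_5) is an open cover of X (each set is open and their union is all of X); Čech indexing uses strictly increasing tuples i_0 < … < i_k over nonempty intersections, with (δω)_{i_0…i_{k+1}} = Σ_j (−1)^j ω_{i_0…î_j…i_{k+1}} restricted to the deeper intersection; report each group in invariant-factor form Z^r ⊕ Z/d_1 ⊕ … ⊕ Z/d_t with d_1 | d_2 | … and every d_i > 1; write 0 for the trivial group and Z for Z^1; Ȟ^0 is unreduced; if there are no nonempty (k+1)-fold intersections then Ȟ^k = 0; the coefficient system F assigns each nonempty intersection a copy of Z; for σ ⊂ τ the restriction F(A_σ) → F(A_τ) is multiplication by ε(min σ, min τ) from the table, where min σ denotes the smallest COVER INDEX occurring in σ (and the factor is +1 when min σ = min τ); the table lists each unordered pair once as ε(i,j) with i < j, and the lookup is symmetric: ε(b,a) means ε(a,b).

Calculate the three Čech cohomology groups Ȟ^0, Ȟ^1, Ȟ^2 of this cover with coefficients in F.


nonempty intersections:
  A12={s} A13={y} A14={r} A15={z} A23={p} A45={t,x}
C dims 5,6; δ0: rk 4, SNF 1^4
Ȟ^0: (5−4)−0=1 ⇒ Z
Ȟ^1: (6−0)−4=2 ⇒ Z^2
Ȟ^2: (0−0)−0=0 ⇒ 0

Ȟ^0(U;F) ≅ Z, Ȟ^1(U;F) ≅ Z^2 and Ȟ^2(U;F) ≅ 0


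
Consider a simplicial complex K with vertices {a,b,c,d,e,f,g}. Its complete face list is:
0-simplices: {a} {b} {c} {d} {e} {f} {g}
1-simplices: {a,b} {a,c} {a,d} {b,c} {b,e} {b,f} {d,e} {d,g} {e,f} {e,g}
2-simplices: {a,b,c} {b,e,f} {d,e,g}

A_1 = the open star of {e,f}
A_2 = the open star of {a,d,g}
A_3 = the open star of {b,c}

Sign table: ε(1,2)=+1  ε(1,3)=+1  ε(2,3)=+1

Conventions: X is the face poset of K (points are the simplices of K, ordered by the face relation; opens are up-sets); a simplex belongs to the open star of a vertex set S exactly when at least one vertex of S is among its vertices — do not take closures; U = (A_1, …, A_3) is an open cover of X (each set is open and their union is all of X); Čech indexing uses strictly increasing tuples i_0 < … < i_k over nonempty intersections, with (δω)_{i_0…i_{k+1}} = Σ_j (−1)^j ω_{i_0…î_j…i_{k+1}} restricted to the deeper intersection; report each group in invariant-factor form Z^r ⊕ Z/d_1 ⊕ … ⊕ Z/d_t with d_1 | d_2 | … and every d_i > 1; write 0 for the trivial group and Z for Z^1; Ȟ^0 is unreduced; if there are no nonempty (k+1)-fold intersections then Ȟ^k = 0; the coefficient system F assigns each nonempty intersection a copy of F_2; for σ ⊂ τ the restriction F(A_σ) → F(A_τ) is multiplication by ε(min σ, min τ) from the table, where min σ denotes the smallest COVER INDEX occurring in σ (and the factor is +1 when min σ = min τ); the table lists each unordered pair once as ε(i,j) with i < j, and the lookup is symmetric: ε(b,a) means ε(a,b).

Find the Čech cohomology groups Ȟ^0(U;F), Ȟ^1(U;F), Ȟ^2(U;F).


Ȟ^0 = Z/2, Ȟ^1 = Z/2, Ȟ^2 = 0

nonempty overlaps:
  A1={{e},{f},{b,e},{b,f},{d,e},{e,f},{e,g},{b,e,f},{d,e,g}} A2={{a},{d},{g},{a,b},{a,c},{a,d},{d,e},{d,g},{e,g},{a,b,c},{d,e,g}} A3={{b},{c},{a,b},{a,c},{b,c},{b,e},{b,f},{a,b,c},{b,e,f}}
  A12={{d,e},{e,g},{d,e,g}} A13={{b,e},{b,f},{b,e,f}} A23={{a,b},{a,c},{a,b,c}}
C dims 3,3; δ0: rk_F2 2
degree 0: 3−2−0 = 1 → Ȟ^0 ≅ Z/2
degree 1: 3−0−2 = 1 → Ȟ^1 ≅ Z/2
degree 2: 0−0−0 = 0 → Ȟ^2 ≅ 0


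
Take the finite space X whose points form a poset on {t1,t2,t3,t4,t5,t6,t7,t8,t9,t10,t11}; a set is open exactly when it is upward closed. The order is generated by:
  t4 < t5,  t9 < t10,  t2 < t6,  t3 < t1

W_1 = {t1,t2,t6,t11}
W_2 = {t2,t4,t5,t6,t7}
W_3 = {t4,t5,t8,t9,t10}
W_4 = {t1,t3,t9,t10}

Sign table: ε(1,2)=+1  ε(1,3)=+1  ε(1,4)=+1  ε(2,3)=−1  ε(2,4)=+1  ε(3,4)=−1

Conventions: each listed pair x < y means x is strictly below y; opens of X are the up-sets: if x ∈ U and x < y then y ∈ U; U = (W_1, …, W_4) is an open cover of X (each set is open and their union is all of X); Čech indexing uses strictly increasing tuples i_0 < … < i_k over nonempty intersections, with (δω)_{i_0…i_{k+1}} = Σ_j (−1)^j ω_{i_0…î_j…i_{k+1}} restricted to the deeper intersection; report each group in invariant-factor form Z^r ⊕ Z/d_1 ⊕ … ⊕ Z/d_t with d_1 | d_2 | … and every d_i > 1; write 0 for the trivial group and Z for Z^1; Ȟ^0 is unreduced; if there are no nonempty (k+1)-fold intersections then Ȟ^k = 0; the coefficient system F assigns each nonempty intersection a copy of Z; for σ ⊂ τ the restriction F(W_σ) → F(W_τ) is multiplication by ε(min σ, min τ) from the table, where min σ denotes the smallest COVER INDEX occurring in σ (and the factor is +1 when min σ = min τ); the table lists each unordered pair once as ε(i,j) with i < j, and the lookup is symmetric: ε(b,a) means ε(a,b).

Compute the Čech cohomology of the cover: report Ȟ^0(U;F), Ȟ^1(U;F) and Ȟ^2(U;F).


nonempty intersections:
  W12={t2,t6} W14={t1} W23={t4,t5} W34={t9,t10}
C dims 4,4; δ0: rk 3, SNF 1^3
Ȟ^0: (4−3)−0=1 ⇒ Z
Ȟ^1: (4−0)−3=1 ⇒ Z
Ȟ^2: (0−0)−0=0 ⇒ 0

Ȟ^0 ≅ Z; Ȟ^1 ≅ Z; Ȟ^2 ≅ 0


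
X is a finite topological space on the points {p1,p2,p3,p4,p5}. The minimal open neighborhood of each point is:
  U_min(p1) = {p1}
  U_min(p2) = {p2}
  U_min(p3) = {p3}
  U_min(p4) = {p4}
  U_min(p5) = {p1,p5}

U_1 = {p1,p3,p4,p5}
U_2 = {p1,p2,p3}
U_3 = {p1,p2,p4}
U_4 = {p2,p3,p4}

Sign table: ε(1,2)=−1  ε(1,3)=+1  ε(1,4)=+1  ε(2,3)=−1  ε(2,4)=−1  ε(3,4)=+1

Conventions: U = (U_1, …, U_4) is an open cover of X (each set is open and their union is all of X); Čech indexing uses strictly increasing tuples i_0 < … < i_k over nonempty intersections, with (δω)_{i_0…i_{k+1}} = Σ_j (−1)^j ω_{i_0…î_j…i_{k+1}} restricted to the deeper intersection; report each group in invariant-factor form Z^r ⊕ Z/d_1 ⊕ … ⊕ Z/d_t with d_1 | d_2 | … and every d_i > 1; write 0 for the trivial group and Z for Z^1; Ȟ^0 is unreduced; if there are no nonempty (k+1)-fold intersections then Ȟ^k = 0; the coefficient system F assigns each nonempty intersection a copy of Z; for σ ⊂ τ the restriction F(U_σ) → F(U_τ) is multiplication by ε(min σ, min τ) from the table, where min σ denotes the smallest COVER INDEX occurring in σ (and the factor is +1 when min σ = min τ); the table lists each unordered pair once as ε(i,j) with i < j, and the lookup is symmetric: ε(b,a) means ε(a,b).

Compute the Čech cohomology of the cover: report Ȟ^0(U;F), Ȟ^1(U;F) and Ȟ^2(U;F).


nerve simplices:
  U12={p1,p3} U13={p1,p4} U14={p3,p4} U23={p1,p2} U24={p2,p3} U34={p2,p4}
  U123={p1} U124={p3} U134={p4} U234={p2}
C dims 4,6,4; δ0: rk 3, SNF 1^3; δ1: rk 3, SNF 1^3
degree 0: 4−3−0 = 1 → Ȟ^0 ≅ Z
degree 1: 6−3−3 = 0 → Ȟ^1 ≅ 0
degree 2: 4−0−3 = 1 → Ȟ^2 ≅ Z

Ȟ^0(U;F) ≅ Z,  Ȟ^1(U;F) ≅ 0,  Ȟ^2(U;F) ≅ Z


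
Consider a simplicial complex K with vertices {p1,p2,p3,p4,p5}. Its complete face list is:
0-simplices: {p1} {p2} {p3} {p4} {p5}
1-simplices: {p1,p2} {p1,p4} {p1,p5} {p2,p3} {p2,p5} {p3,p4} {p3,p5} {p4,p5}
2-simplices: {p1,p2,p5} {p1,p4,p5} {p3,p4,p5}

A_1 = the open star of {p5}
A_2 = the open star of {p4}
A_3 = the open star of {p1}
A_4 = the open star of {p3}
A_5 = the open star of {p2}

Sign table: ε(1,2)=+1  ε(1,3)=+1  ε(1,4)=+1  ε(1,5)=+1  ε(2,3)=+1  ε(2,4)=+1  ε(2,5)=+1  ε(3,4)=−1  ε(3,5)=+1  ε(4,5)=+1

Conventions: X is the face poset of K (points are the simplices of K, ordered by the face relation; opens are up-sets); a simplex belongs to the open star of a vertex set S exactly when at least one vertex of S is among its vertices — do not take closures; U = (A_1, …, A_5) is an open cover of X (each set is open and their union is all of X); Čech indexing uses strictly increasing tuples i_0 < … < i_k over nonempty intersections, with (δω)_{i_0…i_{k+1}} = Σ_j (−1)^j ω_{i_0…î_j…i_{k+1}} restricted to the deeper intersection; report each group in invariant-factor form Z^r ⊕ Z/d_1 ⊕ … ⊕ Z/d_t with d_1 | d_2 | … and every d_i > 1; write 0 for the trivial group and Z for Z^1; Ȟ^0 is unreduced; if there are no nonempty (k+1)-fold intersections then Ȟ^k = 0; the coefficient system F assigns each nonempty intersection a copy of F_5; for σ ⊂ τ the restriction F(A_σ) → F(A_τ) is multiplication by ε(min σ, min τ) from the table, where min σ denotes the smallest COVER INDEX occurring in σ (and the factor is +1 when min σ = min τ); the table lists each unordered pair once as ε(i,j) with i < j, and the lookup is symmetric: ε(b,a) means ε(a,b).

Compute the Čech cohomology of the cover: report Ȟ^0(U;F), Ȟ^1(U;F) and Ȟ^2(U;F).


nerve of the cover:
  A1={{p5},{p1,p5},{p2,p5},{p3,p5},{p4,p5},{p1,p2,p5},{p1,p4,p5},{p3,p4,p5}} A2={{p4},{p1,p4},{p3,p4},{p4,p5},{p1,p4,p5},{p3,p4,p5}} A3={{p1},{p1,p2},{p1,p4},{p1,p5},{p1,p2,p5},{p1,p4,p5}} A4={{p3},{p2,p3},{p3,p4},{p3,p5},{p3,p4,p5}} A5={{p2},{p1,p2},{p2,p3},{p2,p5},{p1,p2,p5}}
  A12={{p4,p5},{p1,p4,p5},{p3,p4,p5}} A13={{p1,p5},{p1,p2,p5},{p1,p4,p5}} A14={{p3,p5},{p3,p4,p5}} A15={{p2,p5},{p1,p2,p5}} A23={{p1,p4},{p1,p4,p5}} A24={{p3,p4},{p3,p4,p5}} A35={{p1,p2},{p1,p2,p5}} A45={{p2,p3}}
  A123={{p1,p4,p5}} A124={{p3,p4,p5}} A135={{p1,p2,p5}}
C dims 5,8,3; δ0: rk_F5 4; δ1: rk_F5 3
Ȟ^0 = (5 − 4) − 0 = 1, so Ȟ^0 ≅ Z/5
Ȟ^1 = (8 − 3) − 4 = 1, so Ȟ^1 ≅ Z/5
Ȟ^2 = (3 − 0) − 3 = 0, so Ȟ^2 ≅ 0

Ȟ^0 ≅ Z/5; Ȟ^1 ≅ Z/5; Ȟ^2 ≅ 0


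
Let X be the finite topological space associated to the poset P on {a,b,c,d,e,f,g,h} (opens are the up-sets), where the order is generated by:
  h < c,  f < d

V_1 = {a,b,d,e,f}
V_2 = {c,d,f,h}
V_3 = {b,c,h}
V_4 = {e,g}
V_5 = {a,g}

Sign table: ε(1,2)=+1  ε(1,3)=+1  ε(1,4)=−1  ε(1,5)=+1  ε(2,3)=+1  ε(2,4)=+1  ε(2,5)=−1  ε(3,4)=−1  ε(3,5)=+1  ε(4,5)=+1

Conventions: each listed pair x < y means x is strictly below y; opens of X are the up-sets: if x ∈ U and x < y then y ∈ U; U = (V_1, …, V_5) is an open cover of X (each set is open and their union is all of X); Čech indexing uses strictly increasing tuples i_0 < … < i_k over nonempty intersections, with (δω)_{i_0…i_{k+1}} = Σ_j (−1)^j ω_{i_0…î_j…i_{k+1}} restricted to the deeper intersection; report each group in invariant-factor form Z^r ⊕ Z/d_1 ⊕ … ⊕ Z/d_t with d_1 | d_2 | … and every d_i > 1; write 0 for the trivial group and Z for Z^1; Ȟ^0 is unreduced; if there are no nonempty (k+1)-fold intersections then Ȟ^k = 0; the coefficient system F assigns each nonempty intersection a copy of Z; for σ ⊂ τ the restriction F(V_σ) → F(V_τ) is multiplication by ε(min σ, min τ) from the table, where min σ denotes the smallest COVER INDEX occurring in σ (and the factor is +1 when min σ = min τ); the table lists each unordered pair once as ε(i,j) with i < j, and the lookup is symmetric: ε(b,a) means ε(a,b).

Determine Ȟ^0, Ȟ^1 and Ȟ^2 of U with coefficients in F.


intersection data:
  V12={d,f} V13={b} V14={e} V15={a} V23={c,h} V45={g}
C dims 5,6; δ0: rk 5, SNF 1^4·2
Ȟ^0 = (5 − 5) − 0 = 0, so Ȟ^0 ≅ 0
Ȟ^1 = (6 − 0) − 5 = 1 plus torsion [2], so Ȟ^1 ≅ Z ⊕ Z/2
Ȟ^2 = (0 − 0) − 0 = 0, so Ȟ^2 ≅ 0

Ȟ^0 ≅ 0, Ȟ^1 ≅ Z ⊕ Z/2, Ȟ^2 ≅ 0


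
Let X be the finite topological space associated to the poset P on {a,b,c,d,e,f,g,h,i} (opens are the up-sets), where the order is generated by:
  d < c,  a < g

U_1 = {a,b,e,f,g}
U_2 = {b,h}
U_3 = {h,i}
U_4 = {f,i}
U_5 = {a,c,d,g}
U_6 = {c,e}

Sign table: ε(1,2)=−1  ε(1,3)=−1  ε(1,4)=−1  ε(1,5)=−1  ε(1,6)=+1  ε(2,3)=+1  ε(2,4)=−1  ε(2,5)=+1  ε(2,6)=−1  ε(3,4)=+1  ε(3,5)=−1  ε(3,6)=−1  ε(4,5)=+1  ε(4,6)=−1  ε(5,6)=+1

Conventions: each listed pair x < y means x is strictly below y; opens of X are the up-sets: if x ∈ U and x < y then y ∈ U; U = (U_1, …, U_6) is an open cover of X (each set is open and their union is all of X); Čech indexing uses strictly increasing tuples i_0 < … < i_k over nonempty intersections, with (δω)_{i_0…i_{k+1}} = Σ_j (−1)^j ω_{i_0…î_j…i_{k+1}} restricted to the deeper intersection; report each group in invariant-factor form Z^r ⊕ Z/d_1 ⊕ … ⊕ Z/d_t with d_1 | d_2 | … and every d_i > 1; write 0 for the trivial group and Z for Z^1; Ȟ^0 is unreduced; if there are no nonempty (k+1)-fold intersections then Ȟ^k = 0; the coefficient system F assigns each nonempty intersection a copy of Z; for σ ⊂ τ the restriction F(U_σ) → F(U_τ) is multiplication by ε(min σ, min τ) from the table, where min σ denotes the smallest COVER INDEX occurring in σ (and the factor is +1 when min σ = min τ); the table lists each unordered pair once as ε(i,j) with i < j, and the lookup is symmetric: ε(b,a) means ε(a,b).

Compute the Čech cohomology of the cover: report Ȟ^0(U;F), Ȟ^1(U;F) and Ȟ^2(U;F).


Ȟ^0 = 0; Ȟ^1 = Z ⊕ Z/2; Ȟ^2 = 0

nerve simplices:
  U12={b} U14={f} U15={a,g} U16={e} U23={h} U34={i} U56={c}
C dims 6,7; δ0: rk 6, SNF 1^5·2
degree 0: 6−6−0 = 0 → Ȟ^0 ≅ 0
degree 1: 7−0−6 = 1 plus torsion [2] → Ȟ^1 ≅ Z ⊕ Z/2
degree 2: 0−0−0 = 0 → Ȟ^2 ≅ 0


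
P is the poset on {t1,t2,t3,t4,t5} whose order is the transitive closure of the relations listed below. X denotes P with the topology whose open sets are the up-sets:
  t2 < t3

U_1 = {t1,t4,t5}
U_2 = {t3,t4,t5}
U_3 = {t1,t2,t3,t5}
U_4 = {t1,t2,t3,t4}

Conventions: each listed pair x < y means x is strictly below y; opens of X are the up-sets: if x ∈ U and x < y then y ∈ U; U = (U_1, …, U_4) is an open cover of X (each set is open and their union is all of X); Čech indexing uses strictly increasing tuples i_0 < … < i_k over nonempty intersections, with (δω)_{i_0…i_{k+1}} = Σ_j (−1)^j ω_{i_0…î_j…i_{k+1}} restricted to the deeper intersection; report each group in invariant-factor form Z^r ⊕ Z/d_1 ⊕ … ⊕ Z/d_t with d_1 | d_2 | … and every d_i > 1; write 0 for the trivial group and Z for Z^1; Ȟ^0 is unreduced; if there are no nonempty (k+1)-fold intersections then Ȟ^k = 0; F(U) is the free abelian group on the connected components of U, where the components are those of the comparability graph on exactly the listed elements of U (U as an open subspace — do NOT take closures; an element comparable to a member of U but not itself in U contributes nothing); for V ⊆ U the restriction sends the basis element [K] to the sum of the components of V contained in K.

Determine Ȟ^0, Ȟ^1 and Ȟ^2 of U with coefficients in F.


Ȟ^0(U;F) ≅ Z^4,  Ȟ^1(U;F) ≅ 0,  Ȟ^2(U;F) ≅ 0

nerve of the cover:
  U12={t4,t5} U13={t1,t5} U14={t1,t4} U23={t3,t5} U24={t3,t4} U34={t1,t2,t3}
  U123={t5} U124={t4} U134={t1} U234={t3}
components per intersection:
  U1: {t1} {t4} {t5}
  U2: {t3} {t4} {t5}
  U3: {t1} {t2,t3} {t5}
  U4: {t1} {t2,t3} {t4}
  U12: {t4} {t5}
  U13: {t1} {t5}
  U14: {t1} {t4}
  U23: {t3} {t5}
  U24: {t3} {t4}
  U34: {t1} {t2,t3}
  U123: {t5}
  U124: {t4}
  U134: {t1}
  U234: {t3}
C dims 12,12,4; δ0: rk 8, SNF 1^8; δ1: rk 4, SNF 1^4
Ȟ^0 = (12 − 8) − 0 = 4, so Ȟ^0 ≅ Z^4
Ȟ^1 = (12 − 4) − 8 = 0, so Ȟ^1 ≅ 0
Ȟ^2 = (4 − 0) − 4 = 0, so Ȟ^2 ≅ 0


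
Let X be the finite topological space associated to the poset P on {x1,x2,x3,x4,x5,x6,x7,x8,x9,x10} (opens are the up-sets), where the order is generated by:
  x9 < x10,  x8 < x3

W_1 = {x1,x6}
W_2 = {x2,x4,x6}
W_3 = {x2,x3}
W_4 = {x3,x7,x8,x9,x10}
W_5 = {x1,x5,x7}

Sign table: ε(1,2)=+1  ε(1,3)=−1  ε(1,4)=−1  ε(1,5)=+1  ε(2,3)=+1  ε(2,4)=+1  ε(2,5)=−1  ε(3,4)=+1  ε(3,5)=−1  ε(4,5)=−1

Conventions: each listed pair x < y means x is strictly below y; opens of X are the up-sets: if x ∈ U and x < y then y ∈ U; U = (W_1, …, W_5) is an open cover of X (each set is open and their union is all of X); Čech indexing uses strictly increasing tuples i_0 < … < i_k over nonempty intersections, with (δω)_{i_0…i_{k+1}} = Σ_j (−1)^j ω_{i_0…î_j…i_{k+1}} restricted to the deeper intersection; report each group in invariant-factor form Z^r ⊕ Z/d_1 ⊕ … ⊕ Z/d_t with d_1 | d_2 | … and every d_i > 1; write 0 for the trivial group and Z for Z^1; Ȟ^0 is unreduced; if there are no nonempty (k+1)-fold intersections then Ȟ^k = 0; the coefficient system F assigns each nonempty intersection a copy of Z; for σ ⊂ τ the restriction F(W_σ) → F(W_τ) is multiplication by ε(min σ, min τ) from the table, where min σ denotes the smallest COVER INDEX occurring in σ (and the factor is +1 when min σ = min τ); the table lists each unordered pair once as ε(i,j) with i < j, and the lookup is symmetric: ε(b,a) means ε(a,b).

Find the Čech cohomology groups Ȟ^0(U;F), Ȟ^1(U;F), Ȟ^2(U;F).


nerve of the cover:
  W12={x6} W15={x1} W23={x2} W34={x3} W45={x7}
C dims 5,5; δ0: rk 5, SNF 1^4·2
Ȟ^0 = (5 − 5) − 0 = 0, so Ȟ^0 ≅ 0
Ȟ^1 = (5 − 0) − 5 = 0 plus torsion [2], so Ȟ^1 ≅ Z/2
Ȟ^2 = (0 − 0) − 0 = 0, so Ȟ^2 ≅ 0

Ȟ^0(U;F) ≅ 0, Ȟ^1(U;F) ≅ Z/2, Ȟ^2(U;F) ≅ 0


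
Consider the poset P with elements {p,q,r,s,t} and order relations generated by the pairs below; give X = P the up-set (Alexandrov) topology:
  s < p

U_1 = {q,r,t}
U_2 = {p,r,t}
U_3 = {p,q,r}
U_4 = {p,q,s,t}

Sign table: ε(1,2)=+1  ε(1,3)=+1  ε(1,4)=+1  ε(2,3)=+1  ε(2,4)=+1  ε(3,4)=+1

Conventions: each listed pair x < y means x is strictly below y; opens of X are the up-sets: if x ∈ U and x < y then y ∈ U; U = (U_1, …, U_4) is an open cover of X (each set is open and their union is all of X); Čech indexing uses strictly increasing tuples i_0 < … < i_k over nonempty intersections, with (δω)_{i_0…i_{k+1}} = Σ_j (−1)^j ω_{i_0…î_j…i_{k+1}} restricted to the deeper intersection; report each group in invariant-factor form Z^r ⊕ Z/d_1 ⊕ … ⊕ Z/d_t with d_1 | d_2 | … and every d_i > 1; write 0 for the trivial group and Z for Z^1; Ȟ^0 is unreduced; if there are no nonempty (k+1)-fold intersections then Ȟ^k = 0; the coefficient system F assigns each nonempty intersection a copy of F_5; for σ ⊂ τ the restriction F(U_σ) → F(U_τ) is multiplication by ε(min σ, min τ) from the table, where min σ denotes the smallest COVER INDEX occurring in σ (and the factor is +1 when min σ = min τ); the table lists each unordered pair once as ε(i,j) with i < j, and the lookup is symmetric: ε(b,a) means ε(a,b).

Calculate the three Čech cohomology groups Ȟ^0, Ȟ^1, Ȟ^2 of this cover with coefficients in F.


Ȟ^0(U;F) ≅ Z/5,  Ȟ^1(U;F) ≅ 0,  Ȟ^2(U;F) ≅ Z/5

nerve of the cover:
  U12={r,t} U13={q,r} U14={q,t} U23={p,r} U24={p,t} U34={p,q}
  U123={r} U124={t} U134={q} U234={p}
C dims 4,6,4; δ0: rk_F5 3; δ1: rk_F5 3
Ȟ^0 = (4 − 3) − 0 = 1, so Ȟ^0 ≅ Z/5
Ȟ^1 = (6 − 3) − 3 = 0, so Ȟ^1 ≅ 0
Ȟ^2 = (4 − 0) − 3 = 1, so Ȟ^2 ≅ Z/5


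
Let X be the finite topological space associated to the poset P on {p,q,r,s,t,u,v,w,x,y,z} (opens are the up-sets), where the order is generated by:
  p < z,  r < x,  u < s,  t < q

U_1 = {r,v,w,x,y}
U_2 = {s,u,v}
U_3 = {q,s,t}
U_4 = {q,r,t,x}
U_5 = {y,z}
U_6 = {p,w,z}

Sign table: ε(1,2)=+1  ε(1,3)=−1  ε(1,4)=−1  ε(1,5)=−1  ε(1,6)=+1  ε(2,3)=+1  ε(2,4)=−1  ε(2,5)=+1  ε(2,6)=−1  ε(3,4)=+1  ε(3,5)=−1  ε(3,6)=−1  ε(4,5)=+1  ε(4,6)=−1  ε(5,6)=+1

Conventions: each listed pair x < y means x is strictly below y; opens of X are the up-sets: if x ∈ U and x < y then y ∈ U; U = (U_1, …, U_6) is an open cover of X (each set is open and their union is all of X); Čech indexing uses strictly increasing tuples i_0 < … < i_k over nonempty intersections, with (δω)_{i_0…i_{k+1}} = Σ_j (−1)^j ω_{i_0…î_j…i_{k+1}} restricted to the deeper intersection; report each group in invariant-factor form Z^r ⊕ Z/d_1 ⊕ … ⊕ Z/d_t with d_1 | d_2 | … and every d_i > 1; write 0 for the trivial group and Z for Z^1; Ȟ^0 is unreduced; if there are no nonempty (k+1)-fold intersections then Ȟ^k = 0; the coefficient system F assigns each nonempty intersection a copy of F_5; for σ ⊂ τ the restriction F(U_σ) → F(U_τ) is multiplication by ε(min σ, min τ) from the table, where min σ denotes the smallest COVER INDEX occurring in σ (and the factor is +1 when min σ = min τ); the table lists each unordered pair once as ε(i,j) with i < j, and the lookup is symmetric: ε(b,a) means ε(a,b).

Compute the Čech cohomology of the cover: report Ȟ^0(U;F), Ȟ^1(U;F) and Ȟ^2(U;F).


Ȟ^0(U;F) ≅ 0; Ȟ^1(U;F) ≅ Z/5; Ȟ^2(U;F) ≅ 0

nerve simplices:
  U12={v} U14={r,x} U15={y} U16={w} U23={s} U34={q,t} U56={z}
C dims 6,7; δ0: rk_F5 6
degree 0: 6−6−0 = 0 → Ȟ^0 ≅ 0
degree 1: 7−0−6 = 1 → Ȟ^1 ≅ Z/5
degree 2: 0−0−0 = 0 → Ȟ^2 ≅ 0
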